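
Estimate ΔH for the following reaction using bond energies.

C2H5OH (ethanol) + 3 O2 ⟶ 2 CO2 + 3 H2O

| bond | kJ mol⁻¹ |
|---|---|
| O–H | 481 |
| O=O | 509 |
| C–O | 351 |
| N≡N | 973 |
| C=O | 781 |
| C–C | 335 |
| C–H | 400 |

ΔH ≈ −1316 kJ

Bonds broken (reactants):
  C–C: 1 × 335 = 335
  C–H: 5 × 400 = 2000
  C–O: 1 × 351 = 351
  O–H: 1 × 481 = 481
  O=O: 3 × 509 = 1527
  Σ(broken) = 4694 kJ
Bonds formed (products):
  C=O: 4 × 781 = 3124
  O–H: 6 × 481 = 2886
  Σ(formed) = 6010 kJ
ΔH = Σ(broken) − Σ(formed) = 4694 − 6010 = −1316 kJ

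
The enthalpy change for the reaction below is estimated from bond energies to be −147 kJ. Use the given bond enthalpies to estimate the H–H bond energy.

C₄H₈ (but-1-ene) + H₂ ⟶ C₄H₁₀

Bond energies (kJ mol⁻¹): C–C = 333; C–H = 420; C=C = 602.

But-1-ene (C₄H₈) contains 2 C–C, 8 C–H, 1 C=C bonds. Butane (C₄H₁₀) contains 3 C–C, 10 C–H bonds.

Let D be the H–H bond energy.
Σ(broken) = 2×333 + 8×420 + 1×602 + 1×D = 4628 + D
Σ(formed) = 3×333 + 10×420 = 5199
ΔH = Σ(broken) − Σ(formed) = (4628 + D) − (5199) = −571 + D
Setting this equal to −147 kJ gives D = 424 kJ/mol.

D(H–H) ≈ 424 kJ/mol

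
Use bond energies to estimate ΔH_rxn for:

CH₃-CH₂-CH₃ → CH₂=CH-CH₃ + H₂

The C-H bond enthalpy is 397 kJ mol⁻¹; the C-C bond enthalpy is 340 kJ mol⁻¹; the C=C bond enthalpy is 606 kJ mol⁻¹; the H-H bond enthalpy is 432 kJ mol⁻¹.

Bonds broken (reactants):
  C-C: 2 × 340 = 680
  C-H: 8 × 397 = 3176
  Σ(broken) = 3856 kJ
Bonds formed (products):
  C-C: 1 × 340 = 340
  C-H: 6 × 397 = 2382
  C=C: 1 × 606 = 606
  H-H: 1 × 432 = 432
  Σ(formed) = 3760 kJ
ΔH = Σ(broken) − Σ(formed) = 3856 − 3760 = +96 kJ

ΔH ≈ +96 kJ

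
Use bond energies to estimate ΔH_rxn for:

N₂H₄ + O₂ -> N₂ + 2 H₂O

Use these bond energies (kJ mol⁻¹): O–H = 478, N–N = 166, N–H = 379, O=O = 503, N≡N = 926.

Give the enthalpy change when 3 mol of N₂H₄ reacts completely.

Bonds broken (reactants):
  N–H: 4 × 379 = 1516
  N–N: 1 × 166 = 166
  O=O: 1 × 503 = 503
  Σ(broken) = 2185 kJ
Bonds formed (products):
  N≡N: 1 × 926 = 926
  O–H: 4 × 478 = 1912
  Σ(formed) = 2838 kJ
ΔH = Σ(broken) − Σ(formed) = 2185 − 2838 = −653 kJ
For 3× the reaction as written: 3 × (−653) = −1959 kJ

ΔH = −1959 kJ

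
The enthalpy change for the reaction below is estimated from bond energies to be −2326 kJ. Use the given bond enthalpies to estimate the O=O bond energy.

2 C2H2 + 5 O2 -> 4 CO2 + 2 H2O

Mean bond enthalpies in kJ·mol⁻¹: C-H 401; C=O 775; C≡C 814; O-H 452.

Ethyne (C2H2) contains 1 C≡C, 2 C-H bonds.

Let D be the O=O bond energy.
Σ(broken) = 2×814 + 4×401 + 5×D = 3232 + 5D
Σ(formed) = 8×775 + 4×452 = 8008
ΔH = Σ(broken) − Σ(formed) = (3232 + 5D) − (8008) = −4776 + 5D
Setting this equal to −2326 kJ gives 5D = 2450, so D = 490 kJ/mol.

D(O=O) ≈ 490 kJ/mol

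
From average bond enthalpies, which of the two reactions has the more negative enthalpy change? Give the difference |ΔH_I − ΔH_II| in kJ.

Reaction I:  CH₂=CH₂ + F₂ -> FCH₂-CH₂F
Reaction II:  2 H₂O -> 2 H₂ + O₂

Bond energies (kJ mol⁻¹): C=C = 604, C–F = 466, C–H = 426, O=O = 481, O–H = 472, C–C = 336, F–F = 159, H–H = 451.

Reaction I, by 1010 kJ

Reaction I:
  Bonds broken (reactants):
    C–H: 4 × 426 = 1704
    C=C: 1 × 604 = 604
    F–F: 1 × 159 = 159
    Σ(broken) = 2467 kJ
  Bonds formed (products):
    C–C: 1 × 336 = 336
    C–F: 2 × 466 = 932
    C–H: 4 × 426 = 1704
    Σ(formed) = 2972 kJ
  ΔH_I = 2467 − 2972 = −505 kJ
Reaction II:
  Bonds broken (reactants):
    O–H: 4 × 472 = 1888
    Σ(broken) = 1888 kJ
  Bonds formed (products):
    H–H: 2 × 451 = 902
    O=O: 1 × 481 = 481
    Σ(formed) = 1383 kJ
  ΔH_II = 1888 − 1383 = +505 kJ
ΔH_I − ΔH_II = −1010 kJ, so reaction I has the more negative ΔH; |ΔH_I − ΔH_II| = 1010 kJ.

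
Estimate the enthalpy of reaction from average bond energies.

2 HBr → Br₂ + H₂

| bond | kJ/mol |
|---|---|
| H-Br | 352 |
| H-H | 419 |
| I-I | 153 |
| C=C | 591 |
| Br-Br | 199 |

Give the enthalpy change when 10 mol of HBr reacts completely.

ΔH = +430 kJ

Bonds broken (reactants):
  H-Br: 2 × 352 = 704
  Σ(broken) = 704 kJ
Bonds formed (products):
  Br-Br: 1 × 199 = 199
  H-H: 1 × 419 = 419
  Σ(formed) = 618 kJ
ΔH = Σ(broken) − Σ(formed) = 704 − 618 = +86 kJ
For 5× the reaction as written: 5 × (+86) = +430 kJ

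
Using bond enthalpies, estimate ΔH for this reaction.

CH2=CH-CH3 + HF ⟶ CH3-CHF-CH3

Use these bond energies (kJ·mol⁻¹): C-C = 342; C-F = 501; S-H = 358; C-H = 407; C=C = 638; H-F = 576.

Bonds broken (reactants):
  C-C: 1 × 342 = 342
  C-H: 6 × 407 = 2442
  C=C: 1 × 638 = 638
  H-F: 1 × 576 = 576
  Σ(broken) = 3998 kJ
Bonds formed (products):
  C-C: 2 × 342 = 684
  C-F: 1 × 501 = 501
  C-H: 7 × 407 = 2849
  Σ(formed) = 4034 kJ
ΔH = Σ(broken) − Σ(formed) = 3998 − 4034 = −36 kJ

ΔH ≈ −36 kJ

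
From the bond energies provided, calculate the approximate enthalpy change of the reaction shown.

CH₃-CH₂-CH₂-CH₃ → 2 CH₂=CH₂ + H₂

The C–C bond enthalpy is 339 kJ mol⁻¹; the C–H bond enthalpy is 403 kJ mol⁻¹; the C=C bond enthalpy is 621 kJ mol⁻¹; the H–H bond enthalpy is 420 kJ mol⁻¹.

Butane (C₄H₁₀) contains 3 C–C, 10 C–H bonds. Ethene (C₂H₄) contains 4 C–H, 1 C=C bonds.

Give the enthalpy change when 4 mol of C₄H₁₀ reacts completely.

ΔH = +644 kJ

Bonds broken (reactants):
  C–C: 3 × 339 = 1017
  C–H: 10 × 403 = 4030
  Σ(broken) = 5047 kJ
Bonds formed (products):
  C–H: 8 × 403 = 3224
  C=C: 2 × 621 = 1242
  H–H: 1 × 420 = 420
  Σ(formed) = 4886 kJ
ΔH = Σ(broken) − Σ(formed) = 5047 − 4886 = +161 kJ
For 4× the reaction as written: 4 × (+161) = +644 kJ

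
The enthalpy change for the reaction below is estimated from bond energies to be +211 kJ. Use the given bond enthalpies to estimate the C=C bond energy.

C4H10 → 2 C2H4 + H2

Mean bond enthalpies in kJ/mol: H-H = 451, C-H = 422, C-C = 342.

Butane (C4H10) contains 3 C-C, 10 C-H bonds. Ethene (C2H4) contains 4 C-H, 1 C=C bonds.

Let D be the C=C bond energy.
Σ(broken) = 3×342 + 10×422 = 5246
Σ(formed) = 8×422 + 2×D + 1×451 = 3827 + 2D
ΔH = Σ(broken) − Σ(formed) = (5246) − (3827 + 2D) = +1419 − 2D
Setting this equal to +211 kJ gives 2D = 1208, so D = 604 kJ/mol.

D(C=C) ≈ 604 kJ/mol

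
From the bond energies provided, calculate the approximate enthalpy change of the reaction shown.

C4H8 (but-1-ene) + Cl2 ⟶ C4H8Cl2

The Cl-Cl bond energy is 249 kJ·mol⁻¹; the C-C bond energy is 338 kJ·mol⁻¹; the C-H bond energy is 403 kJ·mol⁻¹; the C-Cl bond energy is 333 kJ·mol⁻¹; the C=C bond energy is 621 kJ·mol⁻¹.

ΔH ≈ −134 kJ

Bonds broken (reactants):
  C-C: 2 × 338 = 676
  C-H: 8 × 403 = 3224
  C=C: 1 × 621 = 621
  Cl-Cl: 1 × 249 = 249
  Σ(broken) = 4770 kJ
Bonds formed (products):
  C-C: 3 × 338 = 1014
  C-Cl: 2 × 333 = 666
  C-H: 8 × 403 = 3224
  Σ(formed) = 4904 kJ
ΔH = Σ(broken) − Σ(formed) = 4770 − 4904 = −134 kJ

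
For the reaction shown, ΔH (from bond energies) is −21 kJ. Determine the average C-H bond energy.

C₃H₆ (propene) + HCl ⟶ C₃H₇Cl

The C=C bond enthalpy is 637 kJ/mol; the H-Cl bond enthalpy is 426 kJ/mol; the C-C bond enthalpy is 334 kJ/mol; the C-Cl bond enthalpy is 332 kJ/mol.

Let D be the C-H bond energy.
Σ(broken) = 1×334 + 6×D + 1×637 + 1×426 = 1397 + 6D
Σ(formed) = 2×334 + 1×332 + 7×D = 1000 + 7D
ΔH = Σ(broken) − Σ(formed) = (1397 + 6D) − (1000 + 7D) = +397 − D
Setting this equal to −21 kJ gives D = 418 kJ/mol.

D(C-H) ≈ 418 kJ/mol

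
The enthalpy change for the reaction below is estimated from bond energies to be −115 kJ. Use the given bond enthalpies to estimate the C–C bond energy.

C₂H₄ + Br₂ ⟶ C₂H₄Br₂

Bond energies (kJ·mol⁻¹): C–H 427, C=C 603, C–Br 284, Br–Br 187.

Let D be the C–C bond energy.
Σ(broken) = 1×187 + 4×427 + 1×603 = 2498
Σ(formed) = 2×284 + 1×D + 4×427 = 2276 + D
ΔH = Σ(broken) − Σ(formed) = (2498) − (2276 + D) = +222 − D
Setting this equal to −115 kJ gives D = 337 kJ/mol.

D(C–C) ≈ 337 kJ/mol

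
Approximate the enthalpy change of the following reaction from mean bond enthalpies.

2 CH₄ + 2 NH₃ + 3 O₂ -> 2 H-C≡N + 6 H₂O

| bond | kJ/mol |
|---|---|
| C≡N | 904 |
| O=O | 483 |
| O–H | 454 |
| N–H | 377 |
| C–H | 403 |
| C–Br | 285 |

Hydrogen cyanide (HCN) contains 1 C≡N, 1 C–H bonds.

Bonds broken (reactants):
  C–H: 8 × 403 = 3224
  N–H: 6 × 377 = 2262
  O=O: 3 × 483 = 1449
  Σ(broken) = 6935 kJ
Bonds formed (products):
  C≡N: 2 × 904 = 1808
  C–H: 2 × 403 = 806
  O–H: 12 × 454 = 5448
  Σ(formed) = 8062 kJ
ΔH = Σ(broken) − Σ(formed) = 6935 − 8062 = −1127 kJ

ΔH ≈ −1127 kJ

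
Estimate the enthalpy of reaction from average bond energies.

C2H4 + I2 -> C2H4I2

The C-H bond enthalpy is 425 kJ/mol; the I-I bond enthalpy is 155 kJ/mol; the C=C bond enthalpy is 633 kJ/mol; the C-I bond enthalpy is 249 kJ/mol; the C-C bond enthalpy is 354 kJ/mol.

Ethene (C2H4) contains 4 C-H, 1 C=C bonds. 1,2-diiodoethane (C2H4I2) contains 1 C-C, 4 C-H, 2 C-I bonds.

Bonds broken (reactants):
  C-H: 4 × 425 = 1700
  C=C: 1 × 633 = 633
  I-I: 1 × 155 = 155
  Σ(broken) = 2488 kJ
Bonds formed (products):
  C-C: 1 × 354 = 354
  C-H: 4 × 425 = 1700
  C-I: 2 × 249 = 498
  Σ(formed) = 2552 kJ
ΔH = Σ(broken) − Σ(formed) = 2488 − 2552 = −64 kJ

ΔH ≈ −64 kJ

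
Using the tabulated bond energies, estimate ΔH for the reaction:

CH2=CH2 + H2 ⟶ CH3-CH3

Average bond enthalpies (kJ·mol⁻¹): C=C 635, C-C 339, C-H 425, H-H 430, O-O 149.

Bonds broken (reactants):
  C-H: 4 × 425 = 1700
  C=C: 1 × 635 = 635
  H-H: 1 × 430 = 430
  Σ(broken) = 2765 kJ
Bonds formed (products):
  C-C: 1 × 339 = 339
  C-H: 6 × 425 = 2550
  Σ(formed) = 2889 kJ
ΔH = Σ(broken) − Σ(formed) = 2765 − 2889 = −124 kJ

ΔH ≈ −124 kJ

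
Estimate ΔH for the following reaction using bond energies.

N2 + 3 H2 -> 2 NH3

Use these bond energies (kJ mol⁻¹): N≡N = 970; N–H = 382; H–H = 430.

Bonds broken (reactants):
  H–H: 3 × 430 = 1290
  N≡N: 1 × 970 = 970
  Σ(broken) = 2260 kJ
Bonds formed (products):
  N–H: 6 × 382 = 2292
  Σ(formed) = 2292 kJ
ΔH = Σ(broken) − Σ(formed) = 2260 − 2292 = −32 kJ

ΔH ≈ −32 kJ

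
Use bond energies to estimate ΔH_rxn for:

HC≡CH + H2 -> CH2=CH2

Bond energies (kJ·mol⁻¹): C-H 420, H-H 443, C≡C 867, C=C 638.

ΔH ≈ −168 kJ

Bonds broken (reactants):
  C≡C: 1 × 867 = 867
  C-H: 2 × 420 = 840
  H-H: 1 × 443 = 443
  Σ(broken) = 2150 kJ
Bonds formed (products):
  C-H: 4 × 420 = 1680
  C=C: 1 × 638 = 638
  Σ(formed) = 2318 kJ
ΔH = Σ(broken) − Σ(formed) = 2150 − 2318 = −168 kJ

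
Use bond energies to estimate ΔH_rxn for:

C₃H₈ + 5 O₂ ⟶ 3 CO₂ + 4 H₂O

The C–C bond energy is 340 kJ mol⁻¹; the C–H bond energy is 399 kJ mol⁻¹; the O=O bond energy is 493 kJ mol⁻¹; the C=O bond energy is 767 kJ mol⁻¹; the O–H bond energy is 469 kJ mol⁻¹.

Bonds broken (reactants):
  C–C: 2 × 340 = 680
  C–H: 8 × 399 = 3192
  O=O: 5 × 493 = 2465
  Σ(broken) = 6337 kJ
Bonds formed (products):
  C=O: 6 × 767 = 4602
  O–H: 8 × 469 = 3752
  Σ(formed) = 8354 kJ
ΔH = Σ(broken) − Σ(formed) = 6337 − 8354 = −2017 kJ

ΔH ≈ −2017 kJ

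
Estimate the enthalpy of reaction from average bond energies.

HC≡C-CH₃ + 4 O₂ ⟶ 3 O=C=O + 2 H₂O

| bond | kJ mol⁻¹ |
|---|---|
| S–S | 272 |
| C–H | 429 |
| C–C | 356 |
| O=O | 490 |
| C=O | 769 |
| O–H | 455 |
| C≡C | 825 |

Bonds broken (reactants):
  C≡C: 1 × 825 = 825
  C–C: 1 × 356 = 356
  C–H: 4 × 429 = 1716
  O=O: 4 × 490 = 1960
  Σ(broken) = 4857 kJ
Bonds formed (products):
  C=O: 6 × 769 = 4614
  O–H: 4 × 455 = 1820
  Σ(formed) = 6434 kJ
ΔH = Σ(broken) − Σ(formed) = 4857 − 6434 = −1577 kJ

ΔH ≈ −1577 kJ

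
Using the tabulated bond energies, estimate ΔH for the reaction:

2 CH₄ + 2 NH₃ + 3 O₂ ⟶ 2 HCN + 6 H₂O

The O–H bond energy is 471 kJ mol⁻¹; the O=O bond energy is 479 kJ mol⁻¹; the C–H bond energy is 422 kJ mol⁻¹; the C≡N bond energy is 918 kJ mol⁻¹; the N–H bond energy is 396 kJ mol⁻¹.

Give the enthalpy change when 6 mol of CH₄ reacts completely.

Bonds broken (reactants):
  C–H: 8 × 422 = 3376
  N–H: 6 × 396 = 2376
  O=O: 3 × 479 = 1437
  Σ(broken) = 7189 kJ
Bonds formed (products):
  C≡N: 2 × 918 = 1836
  C–H: 2 × 422 = 844
  O–H: 12 × 471 = 5652
  Σ(formed) = 8332 kJ
ΔH = Σ(broken) − Σ(formed) = 7189 − 8332 = −1143 kJ
For 3× the reaction as written: 3 × (−1143) = −3429 kJ

ΔH = −3429 kJ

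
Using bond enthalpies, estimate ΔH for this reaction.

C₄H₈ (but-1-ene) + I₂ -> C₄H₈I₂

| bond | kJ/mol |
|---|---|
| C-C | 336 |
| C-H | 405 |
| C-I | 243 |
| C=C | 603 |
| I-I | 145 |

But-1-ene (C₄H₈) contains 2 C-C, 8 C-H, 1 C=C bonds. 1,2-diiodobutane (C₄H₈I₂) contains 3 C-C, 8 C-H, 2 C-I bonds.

Bonds broken (reactants):
  C-C: 2 × 336 = 672
  C-H: 8 × 405 = 3240
  C=C: 1 × 603 = 603
  I-I: 1 × 145 = 145
  Σ(broken) = 4660 kJ
Bonds formed (products):
  C-C: 3 × 336 = 1008
  C-H: 8 × 405 = 3240
  C-I: 2 × 243 = 486
  Σ(formed) = 4734 kJ
ΔH = Σ(broken) − Σ(formed) = 4660 − 4734 = −74 kJ

ΔH ≈ −74 kJ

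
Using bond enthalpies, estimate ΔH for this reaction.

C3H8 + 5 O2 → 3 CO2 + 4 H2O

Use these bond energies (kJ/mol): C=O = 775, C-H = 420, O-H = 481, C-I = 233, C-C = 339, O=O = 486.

ΔH ≈ −2030 kJ

Bonds broken (reactants):
  C-C: 2 × 339 = 678
  C-H: 8 × 420 = 3360
  O=O: 5 × 486 = 2430
  Σ(broken) = 6468 kJ
Bonds formed (products):
  C=O: 6 × 775 = 4650
  O-H: 8 × 481 = 3848
  Σ(formed) = 8498 kJ
ΔH = Σ(broken) − Σ(formed) = 6468 − 8498 = −2030 kJ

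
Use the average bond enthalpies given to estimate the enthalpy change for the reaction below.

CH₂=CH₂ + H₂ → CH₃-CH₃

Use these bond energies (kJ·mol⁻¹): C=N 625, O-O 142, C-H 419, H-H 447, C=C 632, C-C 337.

Bonds broken (reactants):
  C-H: 4 × 419 = 1676
  C=C: 1 × 632 = 632
  H-H: 1 × 447 = 447
  Σ(broken) = 2755 kJ
Bonds formed (products):
  C-C: 1 × 337 = 337
  C-H: 6 × 419 = 2514
  Σ(formed) = 2851 kJ
ΔH = Σ(broken) − Σ(formed) = 2755 − 2851 = −96 kJ

ΔH ≈ −96 kJ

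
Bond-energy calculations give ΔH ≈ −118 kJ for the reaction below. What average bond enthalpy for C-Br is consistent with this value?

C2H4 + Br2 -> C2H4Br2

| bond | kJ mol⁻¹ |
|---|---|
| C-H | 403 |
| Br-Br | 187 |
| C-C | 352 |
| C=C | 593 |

D(C-Br) ≈ 273 kJ/mol

Let D be the C-Br bond energy.
Σ(broken) = 1×187 + 4×403 + 1×593 = 2392
Σ(formed) = 2×D + 1×352 + 4×403 = 1964 + 2D
ΔH = Σ(broken) − Σ(formed) = (2392) − (1964 + 2D) = +428 − 2D
Setting this equal to −118 kJ gives 2D = 546, so D = 273 kJ/mol.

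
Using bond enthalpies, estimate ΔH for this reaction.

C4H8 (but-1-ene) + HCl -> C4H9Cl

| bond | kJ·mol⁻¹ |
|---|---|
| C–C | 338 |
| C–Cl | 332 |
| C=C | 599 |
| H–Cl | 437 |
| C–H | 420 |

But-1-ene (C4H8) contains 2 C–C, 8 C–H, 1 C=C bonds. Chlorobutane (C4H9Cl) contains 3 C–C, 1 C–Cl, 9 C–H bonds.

Bonds broken (reactants):
  C–C: 2 × 338 = 676
  C–H: 8 × 420 = 3360
  C=C: 1 × 599 = 599
  H–Cl: 1 × 437 = 437
  Σ(broken) = 5072 kJ
Bonds formed (products):
  C–C: 3 × 338 = 1014
  C–Cl: 1 × 332 = 332
  C–H: 9 × 420 = 3780
  Σ(formed) = 5126 kJ
ΔH = Σ(broken) − Σ(formed) = 5072 − 5126 = −54 kJ

ΔH ≈ −54 kJ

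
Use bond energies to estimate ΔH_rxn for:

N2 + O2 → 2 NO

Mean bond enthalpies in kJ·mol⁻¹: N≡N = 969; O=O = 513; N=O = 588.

ΔH ≈ +306 kJ

Bonds broken (reactants):
  N≡N: 1 × 969 = 969
  O=O: 1 × 513 = 513
  Σ(broken) = 1482 kJ
Bonds formed (products):
  N=O: 2 × 588 = 1176
  Σ(formed) = 1176 kJ
ΔH = Σ(broken) − Σ(formed) = 1482 − 1176 = +306 kJ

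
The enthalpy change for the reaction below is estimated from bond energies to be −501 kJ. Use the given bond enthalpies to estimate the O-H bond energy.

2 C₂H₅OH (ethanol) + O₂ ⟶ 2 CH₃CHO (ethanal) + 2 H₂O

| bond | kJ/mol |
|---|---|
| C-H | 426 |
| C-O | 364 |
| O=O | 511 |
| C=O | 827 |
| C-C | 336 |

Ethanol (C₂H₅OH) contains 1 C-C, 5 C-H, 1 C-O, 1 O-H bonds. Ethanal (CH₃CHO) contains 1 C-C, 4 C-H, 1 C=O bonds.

D(O-H) ≈ 469 kJ/mol

Let D be the O-H bond energy.
Σ(broken) = 2×336 + 10×426 + 2×364 + 2×D + 1×511 = 6171 + 2D
Σ(formed) = 2×336 + 8×426 + 2×827 + 4×D = 5734 + 4D
ΔH = Σ(broken) − Σ(formed) = (6171 + 2D) − (5734 + 4D) = +437 − 2D
Setting this equal to −501 kJ gives 2D = 938, so D = 469 kJ/mol.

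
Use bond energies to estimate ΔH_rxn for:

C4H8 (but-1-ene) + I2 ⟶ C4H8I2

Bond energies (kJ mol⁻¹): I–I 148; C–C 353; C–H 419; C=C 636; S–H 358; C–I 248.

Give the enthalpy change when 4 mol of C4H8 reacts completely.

Bonds broken (reactants):
  C–C: 2 × 353 = 706
  C–H: 8 × 419 = 3352
  C=C: 1 × 636 = 636
  I–I: 1 × 148 = 148
  Σ(broken) = 4842 kJ
Bonds formed (products):
  C–C: 3 × 353 = 1059
  C–H: 8 × 419 = 3352
  C–I: 2 × 248 = 496
  Σ(formed) = 4907 kJ
ΔH = Σ(broken) − Σ(formed) = 4842 − 4907 = −65 kJ
For 4× the reaction as written: 4 × (−65) = −260 kJ

ΔH = −260 kJ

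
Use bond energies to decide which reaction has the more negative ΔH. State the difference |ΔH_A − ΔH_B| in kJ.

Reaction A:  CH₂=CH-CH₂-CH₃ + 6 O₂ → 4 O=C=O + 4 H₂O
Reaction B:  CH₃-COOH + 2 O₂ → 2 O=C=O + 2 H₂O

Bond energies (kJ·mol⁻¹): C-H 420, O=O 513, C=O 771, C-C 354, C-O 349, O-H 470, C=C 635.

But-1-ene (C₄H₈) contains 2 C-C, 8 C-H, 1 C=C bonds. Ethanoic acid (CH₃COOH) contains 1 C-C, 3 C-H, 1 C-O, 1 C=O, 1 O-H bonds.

Reaction A:
  Bonds broken (reactants):
    C-C: 2 × 354 = 708
    C-H: 8 × 420 = 3360
    C=C: 1 × 635 = 635
    O=O: 6 × 513 = 3078
    Σ(broken) = 7781 kJ
  Bonds formed (products):
    C=O: 8 × 771 = 6168
    O-H: 8 × 470 = 3760
    Σ(formed) = 9928 kJ
  ΔH_A = 7781 − 9928 = −2147 kJ
Reaction B:
  Bonds broken (reactants):
    C-C: 1 × 354 = 354
    C-H: 3 × 420 = 1260
    C-O: 1 × 349 = 349
    C=O: 1 × 771 = 771
    O-H: 1 × 470 = 470
    O=O: 2 × 513 = 1026
    Σ(broken) = 4230 kJ
  Bonds formed (products):
    C=O: 4 × 771 = 3084
    O-H: 4 × 470 = 1880
    Σ(formed) = 4964 kJ
  ΔH_B = 4230 − 4964 = −734 kJ
ΔH_A − ΔH_B = −1413 kJ, so reaction A has the more negative ΔH; |ΔH_A − ΔH_B| = 1413 kJ.

Reaction A, by 1413 kJ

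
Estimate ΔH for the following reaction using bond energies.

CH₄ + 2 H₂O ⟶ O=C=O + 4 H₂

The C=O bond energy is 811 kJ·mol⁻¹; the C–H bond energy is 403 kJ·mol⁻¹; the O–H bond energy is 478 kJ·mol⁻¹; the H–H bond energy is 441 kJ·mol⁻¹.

Bonds broken (reactants):
  C–H: 4 × 403 = 1612
  O–H: 4 × 478 = 1912
  Σ(broken) = 3524 kJ
Bonds formed (products):
  C=O: 2 × 811 = 1622
  H–H: 4 × 441 = 1764
  Σ(formed) = 3386 kJ
ΔH = Σ(broken) − Σ(formed) = 3524 − 3386 = +138 kJ

ΔH ≈ +138 kJ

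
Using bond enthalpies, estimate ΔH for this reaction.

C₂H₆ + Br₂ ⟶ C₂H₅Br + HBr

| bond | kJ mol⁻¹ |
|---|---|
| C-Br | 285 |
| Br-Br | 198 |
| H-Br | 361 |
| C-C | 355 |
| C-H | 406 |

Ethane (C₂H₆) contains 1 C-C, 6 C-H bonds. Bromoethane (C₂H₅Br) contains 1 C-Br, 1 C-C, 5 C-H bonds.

ΔH ≈ −42 kJ

Bonds broken (reactants):
  Br-Br: 1 × 198 = 198
  C-C: 1 × 355 = 355
  C-H: 6 × 406 = 2436
  Σ(broken) = 2989 kJ
Bonds formed (products):
  C-Br: 1 × 285 = 285
  C-C: 1 × 355 = 355
  C-H: 5 × 406 = 2030
  H-Br: 1 × 361 = 361
  Σ(formed) = 3031 kJ
ΔH = Σ(broken) − Σ(formed) = 2989 − 3031 = −42 kJ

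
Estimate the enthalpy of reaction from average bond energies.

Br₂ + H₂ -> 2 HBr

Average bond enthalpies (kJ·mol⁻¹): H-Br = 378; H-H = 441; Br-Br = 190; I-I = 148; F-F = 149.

Bonds broken (reactants):
  Br-Br: 1 × 190 = 190
  H-H: 1 × 441 = 441
  Σ(broken) = 631 kJ
Bonds formed (products):
  H-Br: 2 × 378 = 756
  Σ(formed) = 756 kJ
ΔH = Σ(broken) − Σ(formed) = 631 − 756 = −125 kJ

ΔH ≈ −125 kJ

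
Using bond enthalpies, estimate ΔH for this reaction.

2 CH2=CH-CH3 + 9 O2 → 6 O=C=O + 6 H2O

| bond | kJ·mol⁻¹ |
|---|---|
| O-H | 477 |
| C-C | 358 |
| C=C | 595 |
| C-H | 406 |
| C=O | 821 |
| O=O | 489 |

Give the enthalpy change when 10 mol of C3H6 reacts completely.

ΔH = −21985 kJ

Bonds broken (reactants):
  C-C: 2 × 358 = 716
  C-H: 12 × 406 = 4872
  C=C: 2 × 595 = 1190
  O=O: 9 × 489 = 4401
  Σ(broken) = 11179 kJ
Bonds formed (products):
  C=O: 12 × 821 = 9852
  O-H: 12 × 477 = 5724
  Σ(formed) = 15576 kJ
ΔH = Σ(broken) − Σ(formed) = 11179 − 15576 = −4397 kJ
For 5× the reaction as written: 5 × (−4397) = −21985 kJ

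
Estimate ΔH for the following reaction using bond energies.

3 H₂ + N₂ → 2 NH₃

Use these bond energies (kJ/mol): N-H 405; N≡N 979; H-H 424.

Bonds broken (reactants):
  H-H: 3 × 424 = 1272
  N≡N: 1 × 979 = 979
  Σ(broken) = 2251 kJ
Bonds formed (products):
  N-H: 6 × 405 = 2430
  Σ(formed) = 2430 kJ
ΔH = Σ(broken) − Σ(formed) = 2251 − 2430 = −179 kJ

ΔH ≈ −179 kJ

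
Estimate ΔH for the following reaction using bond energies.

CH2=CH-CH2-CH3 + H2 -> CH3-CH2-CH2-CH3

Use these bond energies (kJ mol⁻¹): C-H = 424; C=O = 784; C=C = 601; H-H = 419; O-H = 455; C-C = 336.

ΔH ≈ −164 kJ

Bonds broken (reactants):
  C-C: 2 × 336 = 672
  C-H: 8 × 424 = 3392
  C=C: 1 × 601 = 601
  H-H: 1 × 419 = 419
  Σ(broken) = 5084 kJ
Bonds formed (products):
  C-C: 3 × 336 = 1008
  C-H: 10 × 424 = 4240
  Σ(formed) = 5248 kJ
ΔH = Σ(broken) − Σ(formed) = 5084 − 5248 = −164 kJ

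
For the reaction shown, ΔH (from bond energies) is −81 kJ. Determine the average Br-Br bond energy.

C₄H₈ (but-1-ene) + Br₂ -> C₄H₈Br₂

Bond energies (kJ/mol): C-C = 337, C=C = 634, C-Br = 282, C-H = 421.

D(Br-Br) ≈ 186 kJ/mol

Let D be the Br-Br bond energy.
Σ(broken) = 1×D + 2×337 + 8×421 + 1×634 = 4676 + D
Σ(formed) = 2×282 + 3×337 + 8×421 = 4943
ΔH = Σ(broken) − Σ(formed) = (4676 + D) − (4943) = −267 + D
Setting this equal to −81 kJ gives D = 186 kJ/mol.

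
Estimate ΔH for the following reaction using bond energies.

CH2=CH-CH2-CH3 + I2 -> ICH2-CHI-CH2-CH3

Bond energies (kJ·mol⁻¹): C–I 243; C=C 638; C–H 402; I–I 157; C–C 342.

ΔH ≈ −33 kJ

Bonds broken (reactants):
  C–C: 2 × 342 = 684
  C–H: 8 × 402 = 3216
  C=C: 1 × 638 = 638
  I–I: 1 × 157 = 157
  Σ(broken) = 4695 kJ
Bonds formed (products):
  C–C: 3 × 342 = 1026
  C–H: 8 × 402 = 3216
  C–I: 2 × 243 = 486
  Σ(formed) = 4728 kJ
ΔH = Σ(broken) − Σ(formed) = 4695 − 4728 = −33 kJ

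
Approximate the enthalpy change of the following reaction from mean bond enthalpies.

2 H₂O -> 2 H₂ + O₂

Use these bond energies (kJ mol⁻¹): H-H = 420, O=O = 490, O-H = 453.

Bonds broken (reactants):
  O-H: 4 × 453 = 1812
  Σ(broken) = 1812 kJ
Bonds formed (products):
  H-H: 2 × 420 = 840
  O=O: 1 × 490 = 490
  Σ(formed) = 1330 kJ
ΔH = Σ(broken) − Σ(formed) = 1812 − 1330 = +482 kJ

ΔH ≈ +482 kJ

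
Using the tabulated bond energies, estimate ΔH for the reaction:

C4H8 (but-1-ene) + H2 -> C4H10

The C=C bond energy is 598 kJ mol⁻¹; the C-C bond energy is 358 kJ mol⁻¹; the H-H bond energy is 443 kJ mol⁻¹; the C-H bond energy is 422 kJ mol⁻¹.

ΔH ≈ −161 kJ

Bonds broken (reactants):
  C-C: 2 × 358 = 716
  C-H: 8 × 422 = 3376
  C=C: 1 × 598 = 598
  H-H: 1 × 443 = 443
  Σ(broken) = 5133 kJ
Bonds formed (products):
  C-C: 3 × 358 = 1074
  C-H: 10 × 422 = 4220
  Σ(formed) = 5294 kJ
ΔH = Σ(broken) − Σ(formed) = 5133 − 5294 = −161 kJ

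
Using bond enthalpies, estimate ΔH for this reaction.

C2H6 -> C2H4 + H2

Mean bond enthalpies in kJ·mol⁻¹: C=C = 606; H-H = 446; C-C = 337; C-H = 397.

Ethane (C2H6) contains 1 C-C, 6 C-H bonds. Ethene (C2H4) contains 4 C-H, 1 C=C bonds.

ΔH ≈ +79 kJ

Bonds broken (reactants):
  C-C: 1 × 337 = 337
  C-H: 6 × 397 = 2382
  Σ(broken) = 2719 kJ
Bonds formed (products):
  C-H: 4 × 397 = 1588
  C=C: 1 × 606 = 606
  H-H: 1 × 446 = 446
  Σ(formed) = 2640 kJ
ΔH = Σ(broken) − Σ(formed) = 2719 − 2640 = +79 kJ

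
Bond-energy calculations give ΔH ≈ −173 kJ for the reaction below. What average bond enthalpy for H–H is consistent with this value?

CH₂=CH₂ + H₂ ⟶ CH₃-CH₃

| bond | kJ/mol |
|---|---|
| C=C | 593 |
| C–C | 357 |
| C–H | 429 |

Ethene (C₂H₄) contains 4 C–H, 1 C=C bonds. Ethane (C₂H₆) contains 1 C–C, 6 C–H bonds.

D(H–H) ≈ 449 kJ/mol

Let D be the H–H bond energy.
Σ(broken) = 4×429 + 1×593 + 1×D = 2309 + D
Σ(formed) = 1×357 + 6×429 = 2931
ΔH = Σ(broken) − Σ(formed) = (2309 + D) − (2931) = −622 + D
Setting this equal to −173 kJ gives D = 449 kJ/mol.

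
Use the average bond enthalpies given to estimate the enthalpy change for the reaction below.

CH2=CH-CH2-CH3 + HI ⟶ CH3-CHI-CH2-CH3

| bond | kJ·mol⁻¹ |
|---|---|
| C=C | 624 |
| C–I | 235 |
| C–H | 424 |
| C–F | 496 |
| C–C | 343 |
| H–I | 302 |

ΔH ≈ −76 kJ

Bonds broken (reactants):
  C–C: 2 × 343 = 686
  C–H: 8 × 424 = 3392
  C=C: 1 × 624 = 624
  H–I: 1 × 302 = 302
  Σ(broken) = 5004 kJ
Bonds formed (products):
  C–C: 3 × 343 = 1029
  C–H: 9 × 424 = 3816
  C–I: 1 × 235 = 235
  Σ(formed) = 5080 kJ
ΔH = Σ(broken) − Σ(formed) = 5004 − 5080 = −76 kJ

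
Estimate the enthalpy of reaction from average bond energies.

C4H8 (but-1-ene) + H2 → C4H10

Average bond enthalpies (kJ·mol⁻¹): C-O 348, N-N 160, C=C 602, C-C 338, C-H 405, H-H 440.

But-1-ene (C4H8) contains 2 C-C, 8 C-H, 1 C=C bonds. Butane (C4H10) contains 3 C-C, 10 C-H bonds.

ΔH ≈ −106 kJ

Bonds broken (reactants):
  C-C: 2 × 338 = 676
  C-H: 8 × 405 = 3240
  C=C: 1 × 602 = 602
  H-H: 1 × 440 = 440
  Σ(broken) = 4958 kJ
Bonds formed (products):
  C-C: 3 × 338 = 1014
  C-H: 10 × 405 = 4050
  Σ(formed) = 5064 kJ
ΔH = Σ(broken) − Σ(formed) = 4958 − 5064 = −106 kJ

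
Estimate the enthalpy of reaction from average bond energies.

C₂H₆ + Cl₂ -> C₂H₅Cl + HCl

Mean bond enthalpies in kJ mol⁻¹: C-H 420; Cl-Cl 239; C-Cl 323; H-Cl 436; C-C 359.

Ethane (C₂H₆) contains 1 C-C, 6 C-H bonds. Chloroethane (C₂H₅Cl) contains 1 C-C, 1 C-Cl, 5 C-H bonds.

Bonds broken (reactants):
  C-C: 1 × 359 = 359
  C-H: 6 × 420 = 2520
  Cl-Cl: 1 × 239 = 239
  Σ(broken) = 3118 kJ
Bonds formed (products):
  C-C: 1 × 359 = 359
  C-Cl: 1 × 323 = 323
  C-H: 5 × 420 = 2100
  H-Cl: 1 × 436 = 436
  Σ(formed) = 3218 kJ
ΔH = Σ(broken) − Σ(formed) = 3118 − 3218 = −100 kJ

ΔH ≈ −100 kJ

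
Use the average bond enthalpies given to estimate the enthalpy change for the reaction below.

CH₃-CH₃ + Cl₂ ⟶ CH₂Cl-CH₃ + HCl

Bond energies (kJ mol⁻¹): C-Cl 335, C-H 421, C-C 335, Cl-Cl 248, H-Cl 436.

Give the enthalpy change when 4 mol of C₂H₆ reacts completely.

ΔH = −408 kJ

Bonds broken (reactants):
  C-C: 1 × 335 = 335
  C-H: 6 × 421 = 2526
  Cl-Cl: 1 × 248 = 248
  Σ(broken) = 3109 kJ
Bonds formed (products):
  C-C: 1 × 335 = 335
  C-Cl: 1 × 335 = 335
  C-H: 5 × 421 = 2105
  H-Cl: 1 × 436 = 436
  Σ(formed) = 3211 kJ
ΔH = Σ(broken) − Σ(formed) = 3109 − 3211 = −102 kJ
For 4× the reaction as written: 4 × (−102) = −408 kJ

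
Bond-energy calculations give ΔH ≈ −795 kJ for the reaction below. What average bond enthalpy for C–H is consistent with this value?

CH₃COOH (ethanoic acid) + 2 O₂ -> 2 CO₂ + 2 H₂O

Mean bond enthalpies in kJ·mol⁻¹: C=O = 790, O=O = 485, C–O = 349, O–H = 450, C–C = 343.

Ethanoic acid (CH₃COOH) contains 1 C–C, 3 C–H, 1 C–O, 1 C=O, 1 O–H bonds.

Let D be the C–H bond energy.
Σ(broken) = 1×343 + 3×D + 1×349 + 1×790 + 1×450 + 2×485 = 2902 + 3D
Σ(formed) = 4×790 + 4×450 = 4960
ΔH = Σ(broken) − Σ(formed) = (2902 + 3D) − (4960) = −2058 + 3D
Setting this equal to −795 kJ gives 3D = 1263, so D = 421 kJ/mol.

D(C–H) ≈ 421 kJ/mol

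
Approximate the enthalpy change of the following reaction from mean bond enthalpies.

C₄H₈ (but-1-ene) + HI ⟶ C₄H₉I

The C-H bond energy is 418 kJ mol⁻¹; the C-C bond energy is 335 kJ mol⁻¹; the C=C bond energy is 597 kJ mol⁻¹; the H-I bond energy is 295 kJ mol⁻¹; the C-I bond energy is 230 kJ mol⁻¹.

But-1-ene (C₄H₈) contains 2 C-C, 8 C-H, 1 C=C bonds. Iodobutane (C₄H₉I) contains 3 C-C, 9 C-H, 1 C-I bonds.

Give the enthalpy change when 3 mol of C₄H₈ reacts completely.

Bonds broken (reactants):
  C-C: 2 × 335 = 670
  C-H: 8 × 418 = 3344
  C=C: 1 × 597 = 597
  H-I: 1 × 295 = 295
  Σ(broken) = 4906 kJ
Bonds formed (products):
  C-C: 3 × 335 = 1005
  C-H: 9 × 418 = 3762
  C-I: 1 × 230 = 230
  Σ(formed) = 4997 kJ
ΔH = Σ(broken) − Σ(formed) = 4906 − 4997 = −91 kJ
For 3× the reaction as written: 3 × (−91) = −273 kJ

ΔH = −273 kJ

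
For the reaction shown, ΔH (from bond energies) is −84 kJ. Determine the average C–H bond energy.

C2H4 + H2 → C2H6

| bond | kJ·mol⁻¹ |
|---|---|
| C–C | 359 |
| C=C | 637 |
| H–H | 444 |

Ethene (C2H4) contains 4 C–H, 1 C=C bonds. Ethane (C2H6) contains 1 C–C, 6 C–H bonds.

D(C–H) ≈ 403 kJ/mol

Let D be the C–H bond energy.
Σ(broken) = 4×D + 1×637 + 1×444 = 1081 + 4D
Σ(formed) = 1×359 + 6×D = 359 + 6D
ΔH = Σ(broken) − Σ(formed) = (1081 + 4D) − (359 + 6D) = +722 − 2D
Setting this equal to −84 kJ gives 2D = 806, so D = 403 kJ/mol.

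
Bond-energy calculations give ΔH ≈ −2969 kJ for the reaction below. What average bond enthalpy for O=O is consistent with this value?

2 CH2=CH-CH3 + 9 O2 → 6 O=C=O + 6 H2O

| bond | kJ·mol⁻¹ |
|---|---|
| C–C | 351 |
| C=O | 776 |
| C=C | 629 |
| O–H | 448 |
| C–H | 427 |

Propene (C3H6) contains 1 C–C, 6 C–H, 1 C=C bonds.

D(O=O) ≈ 515 kJ/mol

Let D be the O=O bond energy.
Σ(broken) = 2×351 + 12×427 + 2×629 + 9×D = 7084 + 9D
Σ(formed) = 12×776 + 12×448 = 14688
ΔH = Σ(broken) − Σ(formed) = (7084 + 9D) − (14688) = −7604 + 9D
Setting this equal to −2969 kJ gives 9D = 4635, so D = 515 kJ/mol.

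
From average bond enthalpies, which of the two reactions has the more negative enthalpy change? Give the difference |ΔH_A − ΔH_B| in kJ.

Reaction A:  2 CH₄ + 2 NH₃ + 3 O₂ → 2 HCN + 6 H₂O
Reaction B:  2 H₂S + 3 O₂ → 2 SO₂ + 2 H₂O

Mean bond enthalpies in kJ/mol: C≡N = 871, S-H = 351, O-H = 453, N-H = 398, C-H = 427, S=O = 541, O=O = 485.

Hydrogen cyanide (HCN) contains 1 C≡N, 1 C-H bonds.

Reaction A:
  Bonds broken (reactants):
    C-H: 8 × 427 = 3416
    N-H: 6 × 398 = 2388
    O=O: 3 × 485 = 1455
    Σ(broken) = 7259 kJ
  Bonds formed (products):
    C≡N: 2 × 871 = 1742
    C-H: 2 × 427 = 854
    O-H: 12 × 453 = 5436
    Σ(formed) = 8032 kJ
  ΔH_A = 7259 − 8032 = −773 kJ
Reaction B:
  Bonds broken (reactants):
    O=O: 3 × 485 = 1455
    S-H: 4 × 351 = 1404
    Σ(broken) = 2859 kJ
  Bonds formed (products):
    O-H: 4 × 453 = 1812
    S=O: 4 × 541 = 2164
    Σ(formed) = 3976 kJ
  ΔH_B = 2859 − 3976 = −1117 kJ
ΔH_A − ΔH_B = +344 kJ, so reaction B has the more negative ΔH; |ΔH_A − ΔH_B| = 344 kJ.

Reaction B, by 344 kJ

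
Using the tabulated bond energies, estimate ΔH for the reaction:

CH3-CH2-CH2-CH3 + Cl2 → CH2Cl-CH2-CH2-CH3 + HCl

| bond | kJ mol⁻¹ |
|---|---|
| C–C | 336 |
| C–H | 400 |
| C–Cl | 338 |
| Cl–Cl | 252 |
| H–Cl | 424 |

ΔH ≈ −110 kJ

Bonds broken (reactants):
  C–C: 3 × 336 = 1008
  C–H: 10 × 400 = 4000
  Cl–Cl: 1 × 252 = 252
  Σ(broken) = 5260 kJ
Bonds formed (products):
  C–C: 3 × 336 = 1008
  C–Cl: 1 × 338 = 338
  C–H: 9 × 400 = 3600
  H–Cl: 1 × 424 = 424
  Σ(formed) = 5370 kJ
ΔH = Σ(broken) − Σ(formed) = 5260 − 5370 = −110 kJ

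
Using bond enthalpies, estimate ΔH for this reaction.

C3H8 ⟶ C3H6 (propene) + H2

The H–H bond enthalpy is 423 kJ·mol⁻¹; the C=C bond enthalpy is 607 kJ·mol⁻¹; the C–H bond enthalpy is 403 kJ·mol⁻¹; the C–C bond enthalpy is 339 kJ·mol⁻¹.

Bonds broken (reactants):
  C–C: 2 × 339 = 678
  C–H: 8 × 403 = 3224
  Σ(broken) = 3902 kJ
Bonds formed (products):
  C–C: 1 × 339 = 339
  C–H: 6 × 403 = 2418
  C=C: 1 × 607 = 607
  H–H: 1 × 423 = 423
  Σ(formed) = 3787 kJ
ΔH = Σ(broken) − Σ(formed) = 3902 − 3787 = +115 kJ

ΔH ≈ +115 kJ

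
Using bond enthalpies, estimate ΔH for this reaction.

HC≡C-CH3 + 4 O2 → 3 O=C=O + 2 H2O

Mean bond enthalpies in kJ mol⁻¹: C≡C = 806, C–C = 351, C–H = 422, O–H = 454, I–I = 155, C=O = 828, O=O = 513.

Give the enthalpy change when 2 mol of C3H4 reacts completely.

ΔH = −3774 kJ

Bonds broken (reactants):
  C≡C: 1 × 806 = 806
  C–C: 1 × 351 = 351
  C–H: 4 × 422 = 1688
  O=O: 4 × 513 = 2052
  Σ(broken) = 4897 kJ
Bonds formed (products):
  C=O: 6 × 828 = 4968
  O–H: 4 × 454 = 1816
  Σ(formed) = 6784 kJ
ΔH = Σ(broken) − Σ(formed) = 4897 − 6784 = −1887 kJ
For 2× the reaction as written: 2 × (−1887) = −3774 kJ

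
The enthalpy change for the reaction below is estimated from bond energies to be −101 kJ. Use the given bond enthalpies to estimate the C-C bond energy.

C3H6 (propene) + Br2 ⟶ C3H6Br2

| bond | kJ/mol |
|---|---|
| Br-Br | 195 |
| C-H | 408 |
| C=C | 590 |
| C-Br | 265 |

Let D be the C-C bond energy.
Σ(broken) = 1×195 + 1×D + 6×408 + 1×590 = 3233 + D
Σ(formed) = 2×265 + 2×D + 6×408 = 2978 + 2D
ΔH = Σ(broken) − Σ(formed) = (3233 + D) − (2978 + 2D) = +255 − D
Setting this equal to −101 kJ gives D = 356 kJ/mol.

D(C-C) ≈ 356 kJ/mol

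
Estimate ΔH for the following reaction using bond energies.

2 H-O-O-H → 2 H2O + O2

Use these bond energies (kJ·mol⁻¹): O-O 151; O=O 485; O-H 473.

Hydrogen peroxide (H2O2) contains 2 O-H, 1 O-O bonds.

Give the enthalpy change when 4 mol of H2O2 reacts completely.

Bonds broken (reactants):
  O-H: 4 × 473 = 1892
  O-O: 2 × 151 = 302
  Σ(broken) = 2194 kJ
Bonds formed (products):
  O-H: 4 × 473 = 1892
  O=O: 1 × 485 = 485
  Σ(formed) = 2377 kJ
ΔH = Σ(broken) − Σ(formed) = 2194 − 2377 = −183 kJ
For 2× the reaction as written: 2 × (−183) = −366 kJ

ΔH = −366 kJ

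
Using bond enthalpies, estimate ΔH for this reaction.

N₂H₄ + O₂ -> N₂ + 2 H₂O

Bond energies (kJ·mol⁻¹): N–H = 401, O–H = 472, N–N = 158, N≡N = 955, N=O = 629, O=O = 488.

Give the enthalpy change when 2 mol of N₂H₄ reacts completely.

Bonds broken (reactants):
  N–H: 4 × 401 = 1604
  N–N: 1 × 158 = 158
  O=O: 1 × 488 = 488
  Σ(broken) = 2250 kJ
Bonds formed (products):
  N≡N: 1 × 955 = 955
  O–H: 4 × 472 = 1888
  Σ(formed) = 2843 kJ
ΔH = Σ(broken) − Σ(formed) = 2250 − 2843 = −593 kJ
For 2× the reaction as written: 2 × (−593) = −1186 kJ

ΔH = −1186 kJ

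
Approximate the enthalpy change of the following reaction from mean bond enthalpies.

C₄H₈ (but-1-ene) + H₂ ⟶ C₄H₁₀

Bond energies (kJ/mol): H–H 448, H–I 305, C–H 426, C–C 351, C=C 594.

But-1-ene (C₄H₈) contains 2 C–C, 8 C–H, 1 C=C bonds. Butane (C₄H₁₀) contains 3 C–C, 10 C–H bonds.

Bonds broken (reactants):
  C–C: 2 × 351 = 702
  C–H: 8 × 426 = 3408
  C=C: 1 × 594 = 594
  H–H: 1 × 448 = 448
  Σ(broken) = 5152 kJ
Bonds formed (products):
  C–C: 3 × 351 = 1053
  C–H: 10 × 426 = 4260
  Σ(formed) = 5313 kJ
ΔH = Σ(broken) − Σ(formed) = 5152 − 5313 = −161 kJ

ΔH ≈ −161 kJ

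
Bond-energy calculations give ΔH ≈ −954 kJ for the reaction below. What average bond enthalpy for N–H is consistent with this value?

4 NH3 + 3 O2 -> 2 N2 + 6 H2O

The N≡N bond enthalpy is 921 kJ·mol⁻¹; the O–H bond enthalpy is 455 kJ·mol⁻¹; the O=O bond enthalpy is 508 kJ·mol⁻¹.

D(N–H) ≈ 402 kJ/mol

Let D be the N–H bond energy.
Σ(broken) = 12×D + 3×508 = 1524 + 12D
Σ(formed) = 2×921 + 12×455 = 7302
ΔH = Σ(broken) − Σ(formed) = (1524 + 12D) − (7302) = −5778 + 12D
Setting this equal to −954 kJ gives 12D = 4824, so D = 402 kJ/mol.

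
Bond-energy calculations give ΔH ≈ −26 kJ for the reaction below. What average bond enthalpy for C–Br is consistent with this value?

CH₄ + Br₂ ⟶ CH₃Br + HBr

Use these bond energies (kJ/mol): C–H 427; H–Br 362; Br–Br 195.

Let D be the C–Br bond energy.
Σ(broken) = 1×195 + 4×427 = 1903
Σ(formed) = 1×D + 3×427 + 1×362 = 1643 + D
ΔH = Σ(broken) − Σ(formed) = (1903) − (1643 + D) = +260 − D
Setting this equal to −26 kJ gives D = 286 kJ/mol.

D(C–Br) ≈ 286 kJ/mol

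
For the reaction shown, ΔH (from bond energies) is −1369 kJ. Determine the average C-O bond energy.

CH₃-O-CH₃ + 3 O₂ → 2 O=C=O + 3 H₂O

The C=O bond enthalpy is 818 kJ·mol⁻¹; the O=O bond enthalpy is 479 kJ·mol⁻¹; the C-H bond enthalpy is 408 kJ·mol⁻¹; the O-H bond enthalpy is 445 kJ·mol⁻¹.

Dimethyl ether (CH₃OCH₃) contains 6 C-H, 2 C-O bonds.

Let D be the C-O bond energy.
Σ(broken) = 6×408 + 2×D + 3×479 = 3885 + 2D
Σ(formed) = 4×818 + 6×445 = 5942
ΔH = Σ(broken) − Σ(formed) = (3885 + 2D) − (5942) = −2057 + 2D
Setting this equal to −1369 kJ gives 2D = 688, so D = 344 kJ/mol.

D(C-O) ≈ 344 kJ/mol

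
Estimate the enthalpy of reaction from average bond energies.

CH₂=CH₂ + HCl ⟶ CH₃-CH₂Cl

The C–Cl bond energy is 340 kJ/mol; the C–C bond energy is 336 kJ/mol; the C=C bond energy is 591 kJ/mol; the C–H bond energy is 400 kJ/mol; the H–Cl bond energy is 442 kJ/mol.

Bonds broken (reactants):
  C–H: 4 × 400 = 1600
  C=C: 1 × 591 = 591
  H–Cl: 1 × 442 = 442
  Σ(broken) = 2633 kJ
Bonds formed (products):
  C–C: 1 × 336 = 336
  C–Cl: 1 × 340 = 340
  C–H: 5 × 400 = 2000
  Σ(formed) = 2676 kJ
ΔH = Σ(broken) − Σ(formed) = 2633 − 2676 = −43 kJ

ΔH ≈ −43 kJ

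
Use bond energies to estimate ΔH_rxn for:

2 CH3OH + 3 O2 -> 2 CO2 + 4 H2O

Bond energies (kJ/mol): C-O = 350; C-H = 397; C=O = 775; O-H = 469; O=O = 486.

Bonds broken (reactants):
  C-H: 6 × 397 = 2382
  C-O: 2 × 350 = 700
  O-H: 2 × 469 = 938
  O=O: 3 × 486 = 1458
  Σ(broken) = 5478 kJ
Bonds formed (products):
  C=O: 4 × 775 = 3100
  O-H: 8 × 469 = 3752
  Σ(formed) = 6852 kJ
ΔH = Σ(broken) − Σ(formed) = 5478 − 6852 = −1374 kJ

ΔH ≈ −1374 kJ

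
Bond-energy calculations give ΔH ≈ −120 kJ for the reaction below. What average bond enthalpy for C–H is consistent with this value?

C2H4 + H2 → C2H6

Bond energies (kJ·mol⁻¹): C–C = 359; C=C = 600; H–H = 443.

D(C–H) ≈ 402 kJ/mol

Let D be the C–H bond energy.
Σ(broken) = 4×D + 1×600 + 1×443 = 1043 + 4D
Σ(formed) = 1×359 + 6×D = 359 + 6D
ΔH = Σ(broken) − Σ(formed) = (1043 + 4D) − (359 + 6D) = +684 − 2D
Setting this equal to −120 kJ gives 2D = 804, so D = 402 kJ/mol.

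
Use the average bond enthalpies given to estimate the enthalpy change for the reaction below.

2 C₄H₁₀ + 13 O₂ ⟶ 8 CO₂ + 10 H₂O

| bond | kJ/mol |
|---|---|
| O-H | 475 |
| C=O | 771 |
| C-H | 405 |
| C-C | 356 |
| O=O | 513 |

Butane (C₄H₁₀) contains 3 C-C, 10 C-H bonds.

Bonds broken (reactants):
  C-C: 6 × 356 = 2136
  C-H: 20 × 405 = 8100
  O=O: 13 × 513 = 6669
  Σ(broken) = 16905 kJ
Bonds formed (products):
  C=O: 16 × 771 = 12336
  O-H: 20 × 475 = 9500
  Σ(formed) = 21836 kJ
ΔH = Σ(broken) − Σ(formed) = 16905 − 21836 = −4931 kJ

ΔH ≈ −4931 kJ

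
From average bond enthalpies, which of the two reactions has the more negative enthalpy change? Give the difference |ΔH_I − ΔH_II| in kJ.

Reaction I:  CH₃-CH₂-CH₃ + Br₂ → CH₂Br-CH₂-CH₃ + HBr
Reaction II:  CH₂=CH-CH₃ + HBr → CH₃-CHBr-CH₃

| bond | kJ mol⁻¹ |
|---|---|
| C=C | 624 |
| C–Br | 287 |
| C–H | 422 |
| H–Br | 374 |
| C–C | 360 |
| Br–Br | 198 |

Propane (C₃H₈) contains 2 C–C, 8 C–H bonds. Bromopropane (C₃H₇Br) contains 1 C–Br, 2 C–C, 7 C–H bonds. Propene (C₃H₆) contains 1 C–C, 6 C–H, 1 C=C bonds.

Reaction I:
  Bonds broken (reactants):
    Br–Br: 1 × 198 = 198
    C–C: 2 × 360 = 720
    C–H: 8 × 422 = 3376
    Σ(broken) = 4294 kJ
  Bonds formed (products):
    C–Br: 1 × 287 = 287
    C–C: 2 × 360 = 720
    C–H: 7 × 422 = 2954
    H–Br: 1 × 374 = 374
    Σ(formed) = 4335 kJ
  ΔH_I = 4294 − 4335 = −41 kJ
Reaction II:
  Bonds broken (reactants):
    C–C: 1 × 360 = 360
    C–H: 6 × 422 = 2532
    C=C: 1 × 624 = 624
    H–Br: 1 × 374 = 374
    Σ(broken) = 3890 kJ
  Bonds formed (products):
    C–Br: 1 × 287 = 287
    C–C: 2 × 360 = 720
    C–H: 7 × 422 = 2954
    Σ(formed) = 3961 kJ
  ΔH_II = 3890 − 3961 = −71 kJ
ΔH_I − ΔH_II = +30 kJ, so reaction II has the more negative ΔH; |ΔH_I − ΔH_II| = 30 kJ.

Reaction II, by 30 kJ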